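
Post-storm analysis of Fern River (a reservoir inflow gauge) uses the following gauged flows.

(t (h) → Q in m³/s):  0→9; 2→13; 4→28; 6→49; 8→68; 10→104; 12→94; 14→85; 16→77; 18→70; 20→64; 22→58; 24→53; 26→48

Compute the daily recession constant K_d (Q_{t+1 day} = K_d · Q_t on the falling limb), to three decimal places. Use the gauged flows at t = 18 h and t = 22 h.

Between t = 18 h and t = 22 h the flow falls from 70 to 58 m³/s over 2×2 h = 4 h.
Per-interval ratio K = (58/70)^(1/2) = 0.9103; K_d = K^(24/2) = 0.324.

K_d ≈ 0.324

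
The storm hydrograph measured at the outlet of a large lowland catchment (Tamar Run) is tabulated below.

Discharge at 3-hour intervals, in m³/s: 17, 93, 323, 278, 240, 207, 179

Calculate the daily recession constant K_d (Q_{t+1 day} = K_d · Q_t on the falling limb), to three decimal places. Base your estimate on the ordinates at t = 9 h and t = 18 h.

K_d ≈ 0.309

Between t = 9 h and t = 18 h the flow falls from 278 to 179 m³/s over 3×3 h = 9 h.
Per-interval ratio K = (179/278)^(1/3) = 0.8635; K_d = K^(24/3) = 0.309.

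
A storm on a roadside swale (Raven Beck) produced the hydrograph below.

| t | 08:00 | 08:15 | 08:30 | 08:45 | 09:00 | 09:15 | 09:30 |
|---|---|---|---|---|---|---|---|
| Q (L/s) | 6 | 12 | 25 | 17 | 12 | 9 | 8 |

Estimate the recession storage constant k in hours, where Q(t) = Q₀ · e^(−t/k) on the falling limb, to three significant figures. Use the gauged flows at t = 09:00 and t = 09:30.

On the falling limb, Q drops from 12 to 8 L/s between t = 09:00 and t = 09:30 (Δt = 0.5 h).
k = −Δt / ln(Q₂/Q₁) = −0.5 / ln(8/12) = 1.23 h.

k ≈ 1.23 h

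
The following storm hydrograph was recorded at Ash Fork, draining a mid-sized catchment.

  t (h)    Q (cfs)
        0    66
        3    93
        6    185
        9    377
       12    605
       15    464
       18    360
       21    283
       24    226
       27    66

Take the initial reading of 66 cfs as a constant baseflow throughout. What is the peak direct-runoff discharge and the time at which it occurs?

Subtracting baseflow gives direct-runoff ordinates: 0.0, 27.0, 119.0, 311.0, 539.0, 398.0, 294.0, 217.0, 160.0, 0.0 cfs.
The maximum is 539.0 cfs, occurring at the reading for t = 12 h.

Q_p = 539.0 cfs at t = 12 h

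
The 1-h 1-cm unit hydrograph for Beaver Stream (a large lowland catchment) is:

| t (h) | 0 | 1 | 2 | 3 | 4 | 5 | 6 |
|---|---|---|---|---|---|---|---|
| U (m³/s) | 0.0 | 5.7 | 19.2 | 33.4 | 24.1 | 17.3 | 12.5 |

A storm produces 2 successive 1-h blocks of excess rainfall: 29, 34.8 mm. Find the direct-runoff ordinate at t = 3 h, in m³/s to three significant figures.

By discrete convolution, Q_j = Σ (P_i / 10 mm) · U_{j−i}.
At t = 3 h (j=3): Q = (29/10)·33.4 + (34.8/10)·19.2 = 164 m³/s.

Q ≈ 164 m³/s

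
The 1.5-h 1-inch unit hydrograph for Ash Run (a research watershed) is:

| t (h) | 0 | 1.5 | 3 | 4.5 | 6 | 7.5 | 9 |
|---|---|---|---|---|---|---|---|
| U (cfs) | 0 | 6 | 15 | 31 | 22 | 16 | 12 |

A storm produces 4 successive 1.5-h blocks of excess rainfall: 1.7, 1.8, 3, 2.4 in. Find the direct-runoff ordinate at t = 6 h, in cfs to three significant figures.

By discrete convolution, Q_j = Σ (P_i / 1 in) · U_{j−i}.
At t = 6 h (j=4): Q = (1.7/1)·22 + (1.8/1)·31 + (3/1)·15 + (2.4/1)·6 = 153 cfs.

Q ≈ 153 cfs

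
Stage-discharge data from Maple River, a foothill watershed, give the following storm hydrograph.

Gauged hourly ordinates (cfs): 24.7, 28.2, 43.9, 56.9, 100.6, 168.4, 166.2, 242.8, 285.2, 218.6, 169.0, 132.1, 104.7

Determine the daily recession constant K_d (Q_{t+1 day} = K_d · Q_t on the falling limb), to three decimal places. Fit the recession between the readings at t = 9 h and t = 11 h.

Between t = 9 h and t = 11 h the flow falls from 218.6 to 132.1 cfs over 2×1 h = 2 h.
Per-interval ratio K = (132.1/218.6)^(1/2) = 0.7774; K_d = K^(24/1) = 0.002.

K_d ≈ 0.002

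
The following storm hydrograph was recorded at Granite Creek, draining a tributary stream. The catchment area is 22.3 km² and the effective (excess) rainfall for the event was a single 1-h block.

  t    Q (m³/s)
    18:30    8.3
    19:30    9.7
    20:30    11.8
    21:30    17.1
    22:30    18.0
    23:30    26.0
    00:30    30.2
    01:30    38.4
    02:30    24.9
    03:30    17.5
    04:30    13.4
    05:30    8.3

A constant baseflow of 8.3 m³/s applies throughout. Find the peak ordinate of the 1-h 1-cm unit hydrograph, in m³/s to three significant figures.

U_p ≈ 15.0 m³/s

Direct runoff: 0.0, 1.4, 3.5, 8.8, 9.7, 17.7, 21.9, 30.1, 16.6, 9.2, 5.1, 0.0 m³/s; ΣQ_DR = 124.0 m³/s, peak = 30.1 m³/s.
Runoff depth d = ΣQ_DR·Δt / A = 124.0 × 3600 / (22.3 km²) = 20.02 mm.
The 1-cm UH is the DRH scaled by (10 mm)/d, so U_p = 30.1 × 10/20.02 = 15.0 m³/s.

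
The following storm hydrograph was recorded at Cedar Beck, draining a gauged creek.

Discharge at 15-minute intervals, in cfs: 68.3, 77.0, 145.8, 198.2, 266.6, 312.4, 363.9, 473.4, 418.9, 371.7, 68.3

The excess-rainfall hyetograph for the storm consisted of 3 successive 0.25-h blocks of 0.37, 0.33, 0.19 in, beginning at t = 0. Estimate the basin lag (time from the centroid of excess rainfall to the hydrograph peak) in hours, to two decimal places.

Centroid of excess rainfall: t_c = Σ P_i·t̄_i / ΣP_i = 0.3244 h (block centres at 0.125, 0.375, 0.625 h).
Hydrograph peak occurs at t = 1.75 h, so basin lag t_L = 1.75 − 0.3244 = 1.43 h.

t_L ≈ 1.43 h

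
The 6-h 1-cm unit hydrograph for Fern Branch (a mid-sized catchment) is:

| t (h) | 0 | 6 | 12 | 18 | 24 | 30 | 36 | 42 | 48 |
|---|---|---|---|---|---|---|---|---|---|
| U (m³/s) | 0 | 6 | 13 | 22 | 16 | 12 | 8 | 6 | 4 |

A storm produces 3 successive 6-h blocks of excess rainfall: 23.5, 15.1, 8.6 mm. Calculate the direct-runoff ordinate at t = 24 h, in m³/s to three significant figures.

Q ≈ 82.0 m³/s

By discrete convolution, Q_j = Σ (P_i / 10 mm) · U_{j−i}.
At t = 24 h (j=4): Q = (23.5/10)·16 + (15.1/10)·22 + (8.6/10)·13 = 82.0 m³/s.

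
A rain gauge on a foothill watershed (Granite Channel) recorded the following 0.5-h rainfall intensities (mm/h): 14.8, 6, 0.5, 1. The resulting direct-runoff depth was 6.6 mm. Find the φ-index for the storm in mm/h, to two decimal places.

φ ≈ 3.80 mm/h

Only the 2 blocks with intensity above φ contribute runoff: 14.8, 6 mm/h.
Σ(I−φ)·Δt = d  ⇒  (14.8+6 − 2φ)·0.5 = 6.6
φ = (20.80 − 6.6/0.5) / 2 = 3.80 mm/h.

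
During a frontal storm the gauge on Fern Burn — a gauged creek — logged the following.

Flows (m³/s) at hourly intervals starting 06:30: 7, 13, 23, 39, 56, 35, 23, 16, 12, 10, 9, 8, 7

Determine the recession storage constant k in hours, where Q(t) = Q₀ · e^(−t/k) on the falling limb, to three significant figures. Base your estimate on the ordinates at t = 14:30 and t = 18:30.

On the falling limb, Q drops from 12 to 7 m³/s between t = 14:30 and t = 18:30 (Δt = 4 h).
k = −Δt / ln(Q₂/Q₁) = −4 / ln(7/12) = 7.42 h.

k ≈ 7.42 h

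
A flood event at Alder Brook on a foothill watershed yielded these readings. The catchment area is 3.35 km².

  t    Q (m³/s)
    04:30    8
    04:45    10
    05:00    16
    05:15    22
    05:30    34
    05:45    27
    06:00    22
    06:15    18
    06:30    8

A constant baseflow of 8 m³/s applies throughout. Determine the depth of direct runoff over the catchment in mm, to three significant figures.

Direct runoff: 0.0, 2.0, 8.0, 14.0, 26.0, 19.0, 14.0, 10.0, 0.0 m³/s; ΣQ_DR = 93.00 m³/s.
V = ΣQ_DR · Δt = 93.00 × 900 s = 83700 m³.
Over A = 3.35 km², depth = V / A = 25.0 mm.

d ≈ 25.0 mm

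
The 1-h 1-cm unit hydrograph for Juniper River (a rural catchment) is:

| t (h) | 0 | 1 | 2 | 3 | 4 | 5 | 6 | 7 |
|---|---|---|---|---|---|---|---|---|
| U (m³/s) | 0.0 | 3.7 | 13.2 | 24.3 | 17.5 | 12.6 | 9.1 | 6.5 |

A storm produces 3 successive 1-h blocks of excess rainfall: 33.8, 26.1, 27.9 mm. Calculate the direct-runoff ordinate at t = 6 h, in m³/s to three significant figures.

By discrete convolution, Q_j = Σ (P_i / 10 mm) · U_{j−i}.
At t = 6 h (j=6): Q = (33.8/10)·9.1 + (26.1/10)·12.6 + (27.9/10)·17.5 = 112 m³/s.

Q ≈ 112 m³/s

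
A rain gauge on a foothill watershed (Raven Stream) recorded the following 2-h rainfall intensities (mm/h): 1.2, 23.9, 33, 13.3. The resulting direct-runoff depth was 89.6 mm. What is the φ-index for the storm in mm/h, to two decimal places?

φ ≈ 8.47 mm/h

Only the 3 blocks with intensity above φ contribute runoff: 23.9, 33, 13.3 mm/h.
Σ(I−φ)·Δt = d  ⇒  (23.9+33+13.3 − 3φ)·2 = 89.6
φ = (70.20 − 89.6/2) / 3 = 8.47 mm/h.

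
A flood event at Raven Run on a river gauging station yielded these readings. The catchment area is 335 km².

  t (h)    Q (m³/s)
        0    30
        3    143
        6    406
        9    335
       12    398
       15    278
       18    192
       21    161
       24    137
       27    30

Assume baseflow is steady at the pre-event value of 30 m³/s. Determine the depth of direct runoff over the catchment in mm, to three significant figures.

Direct runoff: 0.0, 113.0, 376.0, 305.0, 368.0, 248.0, 162.0, 131.0, 107.0, 0.0 m³/s; ΣQ_DR = 1810 m³/s.
V = ΣQ_DR · Δt = 1810 × 10800 s = 1.955 × 10^7 m³.
Over A = 335 km², depth = V / A = 58.4 mm.

d ≈ 58.4 mm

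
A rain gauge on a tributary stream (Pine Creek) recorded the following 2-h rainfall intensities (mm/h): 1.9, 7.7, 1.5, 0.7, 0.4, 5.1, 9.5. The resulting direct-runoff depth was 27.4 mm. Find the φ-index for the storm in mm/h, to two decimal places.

φ ≈ 2.87 mm/h

Only the 3 blocks with intensity above φ contribute runoff: 7.7, 5.1, 9.5 mm/h.
Σ(I−φ)·Δt = d  ⇒  (7.7+5.1+9.5 − 3φ)·2 = 27.4
φ = (22.30 − 27.4/2) / 3 = 2.87 mm/h.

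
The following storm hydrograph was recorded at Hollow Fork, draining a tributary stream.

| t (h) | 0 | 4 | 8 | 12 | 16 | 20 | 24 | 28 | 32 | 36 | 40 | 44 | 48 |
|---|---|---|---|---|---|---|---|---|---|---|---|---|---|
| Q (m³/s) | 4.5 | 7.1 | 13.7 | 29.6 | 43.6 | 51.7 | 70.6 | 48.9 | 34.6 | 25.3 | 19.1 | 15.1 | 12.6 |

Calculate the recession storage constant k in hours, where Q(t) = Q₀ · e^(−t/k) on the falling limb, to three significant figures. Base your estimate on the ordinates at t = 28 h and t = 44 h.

k ≈ 13.6 h

On the falling limb, Q drops from 48.9 to 15.1 m³/s between t = 28 h and t = 44 h (Δt = 16 h).
k = −Δt / ln(Q₂/Q₁) = −16 / ln(15.1/48.9) = 13.6 h.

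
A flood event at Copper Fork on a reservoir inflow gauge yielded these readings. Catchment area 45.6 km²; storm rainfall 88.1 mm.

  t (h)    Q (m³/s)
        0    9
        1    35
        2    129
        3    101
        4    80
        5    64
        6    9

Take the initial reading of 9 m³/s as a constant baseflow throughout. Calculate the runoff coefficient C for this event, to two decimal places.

ΣQ_DR = 364.0 m³/s; V = ΣQ_DR·Δt = 1.310 × 10^6 m³.
Runoff depth d = V / A = 28.74 mm.
C = d / P = 28.74 / 88.1 = 0.33.

C ≈ 0.33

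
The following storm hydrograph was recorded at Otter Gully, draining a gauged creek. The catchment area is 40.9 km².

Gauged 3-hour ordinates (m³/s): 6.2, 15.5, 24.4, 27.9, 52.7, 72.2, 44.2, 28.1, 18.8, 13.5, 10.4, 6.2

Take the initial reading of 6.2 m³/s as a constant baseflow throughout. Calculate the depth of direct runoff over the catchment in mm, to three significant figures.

Direct runoff: 0.0, 9.3, 18.2, 21.7, 46.5, 66.0, 38.0, 21.9, 12.6, 7.3, 4.2, 0.0 m³/s; ΣQ_DR = 245.7 m³/s.
V = ΣQ_DR · Δt = 245.7 × 10800 s = 2.654 × 10^6 m³.
Over A = 40.9 km², depth = V / A = 64.9 mm.

d ≈ 64.9 mm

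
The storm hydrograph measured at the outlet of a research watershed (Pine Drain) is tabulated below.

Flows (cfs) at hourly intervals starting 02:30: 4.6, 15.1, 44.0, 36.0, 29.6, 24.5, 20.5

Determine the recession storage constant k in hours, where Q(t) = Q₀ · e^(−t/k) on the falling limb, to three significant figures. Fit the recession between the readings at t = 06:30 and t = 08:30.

k ≈ 5.44 h

On the falling limb, Q drops from 29.6 to 20.5 cfs between t = 06:30 and t = 08:30 (Δt = 2 h).
k = −Δt / ln(Q₂/Q₁) = −2 / ln(20.5/29.6) = 5.44 h.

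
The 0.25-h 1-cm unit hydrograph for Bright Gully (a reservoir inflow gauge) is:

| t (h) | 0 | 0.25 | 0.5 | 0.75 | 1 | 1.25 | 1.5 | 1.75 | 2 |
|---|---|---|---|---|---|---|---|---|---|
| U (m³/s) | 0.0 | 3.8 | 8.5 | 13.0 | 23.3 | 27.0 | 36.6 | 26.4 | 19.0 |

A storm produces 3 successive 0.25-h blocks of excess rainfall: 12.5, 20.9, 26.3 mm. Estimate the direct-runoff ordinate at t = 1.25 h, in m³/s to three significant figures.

By discrete convolution, Q_j = Σ (P_i / 10 mm) · U_{j−i}.
At t = 1.25 h (j=5): Q = (12.5/10)·27.0 + (20.9/10)·23.3 + (26.3/10)·13.0 = 117 m³/s.

Q ≈ 117 m³/s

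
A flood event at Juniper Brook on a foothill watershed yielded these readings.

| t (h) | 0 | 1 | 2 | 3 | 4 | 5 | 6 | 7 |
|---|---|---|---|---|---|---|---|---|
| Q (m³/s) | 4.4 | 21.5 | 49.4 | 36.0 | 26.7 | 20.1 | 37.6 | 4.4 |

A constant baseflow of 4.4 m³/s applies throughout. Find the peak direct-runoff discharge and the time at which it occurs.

Q_p = 45.0 m³/s at t = 2 h

Subtracting baseflow gives direct-runoff ordinates: 0.0, 17.1, 45.0, 31.6, 22.3, 15.7, 33.2, 0.0 m³/s.
The maximum is 45.0 m³/s, occurring at the reading for t = 2 h.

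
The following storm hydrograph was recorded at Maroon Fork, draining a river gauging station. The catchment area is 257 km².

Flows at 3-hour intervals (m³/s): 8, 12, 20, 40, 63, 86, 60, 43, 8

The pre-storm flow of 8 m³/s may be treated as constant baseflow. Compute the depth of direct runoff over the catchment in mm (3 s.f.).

d ≈ 11.3 mm

Direct runoff: 0.0, 4.0, 12.0, 32.0, 55.0, 78.0, 52.0, 35.0, 0.0 m³/s; ΣQ_DR = 268.0 m³/s.
V = ΣQ_DR · Δt = 268.0 × 10800 s = 2.894 × 10^6 m³.
Over A = 257 km², depth = V / A = 11.3 mm.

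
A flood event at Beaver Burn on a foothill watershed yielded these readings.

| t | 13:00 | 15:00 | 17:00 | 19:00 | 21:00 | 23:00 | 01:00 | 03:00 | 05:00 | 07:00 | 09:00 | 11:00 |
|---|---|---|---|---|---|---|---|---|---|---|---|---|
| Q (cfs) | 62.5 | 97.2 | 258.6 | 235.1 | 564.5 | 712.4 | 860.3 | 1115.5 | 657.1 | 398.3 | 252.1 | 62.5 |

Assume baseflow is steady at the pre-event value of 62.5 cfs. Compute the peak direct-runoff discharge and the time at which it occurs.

Q_p = 1053.0 cfs at t = 03:00

Subtracting baseflow gives direct-runoff ordinates: 0.0, 34.7, 196.1, 172.6, 502.0, 649.9, 797.8, 1053.0, 594.6, 335.8, 189.6, 0.0 cfs.
The maximum is 1053.0 cfs, occurring at the reading for t = 03:00.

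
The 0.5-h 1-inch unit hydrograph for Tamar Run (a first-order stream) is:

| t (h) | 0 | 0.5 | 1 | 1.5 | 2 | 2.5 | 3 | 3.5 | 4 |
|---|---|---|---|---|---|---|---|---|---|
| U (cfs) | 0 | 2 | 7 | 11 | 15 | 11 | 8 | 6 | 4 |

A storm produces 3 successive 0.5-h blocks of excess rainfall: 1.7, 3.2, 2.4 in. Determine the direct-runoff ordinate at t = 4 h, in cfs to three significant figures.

Q ≈ 45.2 cfs

By discrete convolution, Q_j = Σ (P_i / 1 in) · U_{j−i}.
At t = 4 h (j=8): Q = (1.7/1)·4 + (3.2/1)·6 + (2.4/1)·8 = 45.2 cfs.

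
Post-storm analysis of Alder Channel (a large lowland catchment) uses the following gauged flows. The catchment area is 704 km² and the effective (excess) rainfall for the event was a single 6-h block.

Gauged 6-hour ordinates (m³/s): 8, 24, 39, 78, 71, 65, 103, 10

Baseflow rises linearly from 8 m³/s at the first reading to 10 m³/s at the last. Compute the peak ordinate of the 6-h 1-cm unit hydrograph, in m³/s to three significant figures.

Direct runoff: 0.00, 15.71, 30.43, 69.14, 61.86, 55.57, 93.29, 0.00 m³/s; ΣQ_DR = 326.0 m³/s, peak = 93.29 m³/s.
Runoff depth d = ΣQ_DR·Δt / A = 326.0 × 21600 / (704 km²) = 10.00 mm.
The 1-cm UH is the DRH scaled by (10 mm)/d, so U_p = 93.29 × 10/10.00 = 93.3 m³/s.

U_p ≈ 93.3 m³/s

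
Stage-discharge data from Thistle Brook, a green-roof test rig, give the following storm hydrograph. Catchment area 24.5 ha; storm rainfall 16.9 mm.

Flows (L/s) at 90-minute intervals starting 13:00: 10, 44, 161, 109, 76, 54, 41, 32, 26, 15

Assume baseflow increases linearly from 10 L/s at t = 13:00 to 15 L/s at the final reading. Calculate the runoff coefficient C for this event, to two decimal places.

C ≈ 0.58

ΣQ_DR = 443.0 L/s; V = ΣQ_DR·Δt = 2.392 × 10^6 L.
Runoff depth d = V / A = 9.764 mm.
C = d / P = 9.764 / 16.9 = 0.58.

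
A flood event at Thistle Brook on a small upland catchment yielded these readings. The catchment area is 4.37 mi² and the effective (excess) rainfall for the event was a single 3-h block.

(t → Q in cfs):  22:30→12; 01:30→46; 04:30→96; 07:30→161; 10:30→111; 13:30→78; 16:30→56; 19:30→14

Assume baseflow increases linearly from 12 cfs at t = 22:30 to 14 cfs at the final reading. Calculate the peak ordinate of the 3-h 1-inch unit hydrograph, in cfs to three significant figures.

U_p ≈ 296 cfs

Direct runoff: 0.00, 33.71, 83.43, 148.14, 97.86, 64.57, 42.29, 0.00 cfs; ΣQ_DR = 470.0 cfs, peak = 148.14 cfs.
Runoff depth d = ΣQ_DR·Δt / A = 470.0 × 10800 / (4.37 mi²) = 0.5000 in.
The 1-inch UH is the DRH scaled by (1 in)/d, so U_p = 148.14 × 1/0.5000 = 296 cfs.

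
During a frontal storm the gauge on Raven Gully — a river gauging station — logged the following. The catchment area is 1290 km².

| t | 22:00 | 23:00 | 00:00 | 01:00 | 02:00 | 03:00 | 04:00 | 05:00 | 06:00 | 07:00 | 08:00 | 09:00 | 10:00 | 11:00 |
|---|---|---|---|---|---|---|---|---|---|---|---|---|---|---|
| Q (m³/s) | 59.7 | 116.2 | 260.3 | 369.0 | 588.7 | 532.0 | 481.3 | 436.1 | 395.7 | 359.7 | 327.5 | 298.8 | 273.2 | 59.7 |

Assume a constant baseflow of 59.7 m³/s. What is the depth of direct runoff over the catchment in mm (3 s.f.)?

Direct runoff: 0.0, 56.5, 200.6, 309.3, 529.0, 472.3, 421.6, 376.4, 336.0, 300.0, 267.8, 239.1, 213.5, 0.0 m³/s; ΣQ_DR = 3722 m³/s.
V = ΣQ_DR · Δt = 3722 × 3600 s = 1.340 × 10^7 m³.
Over A = 1290 km², depth = V / A = 10.4 mm.

d ≈ 10.4 mm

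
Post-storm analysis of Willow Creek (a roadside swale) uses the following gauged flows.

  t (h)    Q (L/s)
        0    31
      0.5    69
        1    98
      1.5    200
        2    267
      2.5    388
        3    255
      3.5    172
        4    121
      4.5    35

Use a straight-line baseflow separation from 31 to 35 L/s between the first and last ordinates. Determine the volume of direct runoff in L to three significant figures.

Direct-runoff ordinates (Q − Q_b): 0.00, 37.56, 66.11, 167.67, 234.22, 354.78, 221.33, 137.89, 86.44, 0.00 L/s.
ΣQ_DR = 1306 L/s.
With Δt = 0.5 h = 1800 s, V = ΣQ_DR · Δt = 1306 × 1800 = 2.35 × 10^6 L.

V ≈ 2.35 × 10^6 L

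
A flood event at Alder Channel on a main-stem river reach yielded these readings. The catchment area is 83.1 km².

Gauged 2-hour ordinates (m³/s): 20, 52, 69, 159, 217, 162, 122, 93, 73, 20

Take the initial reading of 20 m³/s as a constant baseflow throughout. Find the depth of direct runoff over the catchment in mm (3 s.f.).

d ≈ 68.2 mm

Direct runoff: 0.0, 32.0, 49.0, 139.0, 197.0, 142.0, 102.0, 73.0, 53.0, 0.0 m³/s; ΣQ_DR = 787.0 m³/s.
V = ΣQ_DR · Δt = 787.0 × 7200 s = 5.666 × 10^6 m³.
Over A = 83.1 km², depth = V / A = 68.2 mm.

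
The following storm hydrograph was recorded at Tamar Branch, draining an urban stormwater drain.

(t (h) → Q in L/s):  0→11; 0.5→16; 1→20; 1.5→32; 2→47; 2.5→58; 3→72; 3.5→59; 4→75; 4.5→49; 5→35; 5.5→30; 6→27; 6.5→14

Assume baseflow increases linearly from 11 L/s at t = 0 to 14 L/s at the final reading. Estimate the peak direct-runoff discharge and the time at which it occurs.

Q_p = 62.15 L/s at t = 4 h

Subtracting baseflow gives direct-runoff ordinates: 0.00, 4.77, 8.54, 20.31, 35.08, 45.85, 59.62, 46.38, 62.15, 35.92, 21.69, 16.46, 13.23, 0.00 L/s.
The maximum is 62.15 L/s, occurring at the reading for t = 4 h.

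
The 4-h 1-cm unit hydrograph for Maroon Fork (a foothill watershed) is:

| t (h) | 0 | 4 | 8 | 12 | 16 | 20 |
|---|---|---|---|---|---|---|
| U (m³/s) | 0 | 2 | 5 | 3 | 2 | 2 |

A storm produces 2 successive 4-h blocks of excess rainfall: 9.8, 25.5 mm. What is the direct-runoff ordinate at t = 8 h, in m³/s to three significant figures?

By discrete convolution, Q_j = Σ (P_i / 10 mm) · U_{j−i}.
At t = 8 h (j=2): Q = (9.8/10)·5 + (25.5/10)·2 = 10.0 m³/s.

Q ≈ 10.0 m³/s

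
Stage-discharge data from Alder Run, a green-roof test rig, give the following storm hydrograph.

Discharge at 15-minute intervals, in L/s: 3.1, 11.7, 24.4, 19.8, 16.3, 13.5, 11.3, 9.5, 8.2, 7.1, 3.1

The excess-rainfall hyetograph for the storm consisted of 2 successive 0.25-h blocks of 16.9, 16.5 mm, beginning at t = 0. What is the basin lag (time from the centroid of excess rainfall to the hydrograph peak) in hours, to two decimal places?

t_L ≈ 0.25 h

Centroid of excess rainfall: t_c = Σ P_i·t̄_i / ΣP_i = 0.2485 h (block centres at 0.125, 0.375 h).
Hydrograph peak occurs at t = 0.5 h, so basin lag t_L = 0.5 − 0.2485 = 0.25 h.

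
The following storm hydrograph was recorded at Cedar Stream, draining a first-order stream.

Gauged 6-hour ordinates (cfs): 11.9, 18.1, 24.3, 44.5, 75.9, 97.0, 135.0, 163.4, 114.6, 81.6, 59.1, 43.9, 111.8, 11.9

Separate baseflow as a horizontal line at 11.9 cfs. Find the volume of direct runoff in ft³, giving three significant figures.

Direct-runoff ordinates (Q − Q_b): 0.0, 6.2, 12.4, 32.6, 64.0, 85.1, 123.1, 151.5, 102.7, 69.7, 47.2, 32.0, 99.9, 0.0 cfs.
ΣQ_DR = 826.4 cfs.
With Δt = 6 h = 21600 s, V = ΣQ_DR · Δt = 826.4 × 21600 = 1.79 × 10^7 ft³.

V ≈ 1.79 × 10^7 ft³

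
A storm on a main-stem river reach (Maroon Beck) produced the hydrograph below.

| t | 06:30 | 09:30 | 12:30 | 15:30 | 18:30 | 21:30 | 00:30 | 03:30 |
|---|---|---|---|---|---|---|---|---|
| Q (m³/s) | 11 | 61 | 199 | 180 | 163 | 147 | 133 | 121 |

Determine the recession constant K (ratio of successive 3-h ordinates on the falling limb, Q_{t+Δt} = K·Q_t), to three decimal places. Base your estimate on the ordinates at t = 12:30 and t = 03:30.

Using the recession-limb readings at t = 12:30 and t = 03:30: Q falls from 199 to 121 m³/s over 5 intervals.
K = (Q₂/Q₁)^(1/5) = (121/199)^(1/5) = 0.905.

K ≈ 0.905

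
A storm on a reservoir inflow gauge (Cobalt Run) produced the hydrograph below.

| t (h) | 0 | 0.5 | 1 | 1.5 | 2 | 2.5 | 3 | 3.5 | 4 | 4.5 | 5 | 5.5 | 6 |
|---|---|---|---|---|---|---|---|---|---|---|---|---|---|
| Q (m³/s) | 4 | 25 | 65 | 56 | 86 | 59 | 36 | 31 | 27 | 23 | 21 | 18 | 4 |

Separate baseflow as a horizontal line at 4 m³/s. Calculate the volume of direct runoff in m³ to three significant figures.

V ≈ 7.25 × 10^5 m³

Direct-runoff ordinates (Q − Q_b): 0.0, 21.0, 61.0, 52.0, 82.0, 55.0, 32.0, 27.0, 23.0, 19.0, 17.0, 14.0, 0.0 m³/s.
ΣQ_DR = 403.0 m³/s.
With Δt = 0.5 h = 1800 s, V = ΣQ_DR · Δt = 403.0 × 1800 = 7.25 × 10^5 m³.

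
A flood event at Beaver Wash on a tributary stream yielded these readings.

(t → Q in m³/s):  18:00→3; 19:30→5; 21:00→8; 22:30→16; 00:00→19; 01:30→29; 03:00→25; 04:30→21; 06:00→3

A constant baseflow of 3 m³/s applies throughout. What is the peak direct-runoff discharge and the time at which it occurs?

Subtracting baseflow gives direct-runoff ordinates: 0.0, 2.0, 5.0, 13.0, 16.0, 26.0, 22.0, 18.0, 0.0 m³/s.
The maximum is 26.0 m³/s, occurring at the reading for t = 01:30.

Q_p = 26.0 m³/s at t = 01:30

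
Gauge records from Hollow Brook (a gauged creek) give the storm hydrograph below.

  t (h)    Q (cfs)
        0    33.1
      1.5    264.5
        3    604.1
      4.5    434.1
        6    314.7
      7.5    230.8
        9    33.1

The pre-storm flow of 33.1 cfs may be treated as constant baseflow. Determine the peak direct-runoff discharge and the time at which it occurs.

Q_p = 571.0 cfs at t = 3 h

Subtracting baseflow gives direct-runoff ordinates: 0.0, 231.4, 571.0, 401.0, 281.6, 197.7, 0.0 cfs.
The maximum is 571.0 cfs, occurring at the reading for t = 3 h.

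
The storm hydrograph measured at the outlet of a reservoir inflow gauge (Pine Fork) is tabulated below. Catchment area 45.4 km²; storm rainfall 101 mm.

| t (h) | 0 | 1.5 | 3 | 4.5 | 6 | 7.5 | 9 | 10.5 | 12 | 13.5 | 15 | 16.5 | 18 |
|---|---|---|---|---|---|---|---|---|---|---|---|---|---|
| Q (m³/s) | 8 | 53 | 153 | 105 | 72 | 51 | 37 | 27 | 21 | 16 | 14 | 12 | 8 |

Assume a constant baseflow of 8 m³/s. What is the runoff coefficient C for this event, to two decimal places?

C ≈ 0.56

ΣQ_DR = 473.0 m³/s; V = ΣQ_DR·Δt = 2.554 × 10^6 m³.
Runoff depth d = V / A = 56.26 mm.
C = d / P = 56.26 / 101 = 0.56.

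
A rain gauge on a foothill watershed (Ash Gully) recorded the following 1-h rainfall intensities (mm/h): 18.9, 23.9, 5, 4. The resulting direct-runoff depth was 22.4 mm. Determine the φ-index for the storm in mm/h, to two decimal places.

Only the 2 blocks with intensity above φ contribute runoff: 18.9, 23.9 mm/h.
Σ(I−φ)·Δt = d  ⇒  (18.9+23.9 − 2φ)·1 = 22.4
φ = (42.80 − 22.4/1) / 2 = 10.20 mm/h.

φ ≈ 10.20 mm/h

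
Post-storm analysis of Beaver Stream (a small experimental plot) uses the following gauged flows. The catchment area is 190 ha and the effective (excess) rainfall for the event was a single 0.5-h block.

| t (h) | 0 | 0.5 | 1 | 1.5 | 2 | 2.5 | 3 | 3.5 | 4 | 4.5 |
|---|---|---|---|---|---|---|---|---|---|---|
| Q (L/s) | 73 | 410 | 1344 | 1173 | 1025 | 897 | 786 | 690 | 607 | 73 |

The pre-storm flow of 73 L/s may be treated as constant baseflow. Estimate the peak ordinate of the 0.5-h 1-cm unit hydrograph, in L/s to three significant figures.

Direct runoff: 0.0, 337.0, 1271.0, 1100.0, 952.0, 824.0, 713.0, 617.0, 534.0, 0.0 L/s; ΣQ_DR = 6348 L/s, peak = 1271.0 L/s.
Runoff depth d = ΣQ_DR·Δt / A = 6348 × 1800 / (190 ha) = 6.014 mm.
The 1-cm UH is the DRH scaled by (10 mm)/d, so U_p = 1271.0 × 10/6.014 = 2110 L/s.

U_p ≈ 2110 L/s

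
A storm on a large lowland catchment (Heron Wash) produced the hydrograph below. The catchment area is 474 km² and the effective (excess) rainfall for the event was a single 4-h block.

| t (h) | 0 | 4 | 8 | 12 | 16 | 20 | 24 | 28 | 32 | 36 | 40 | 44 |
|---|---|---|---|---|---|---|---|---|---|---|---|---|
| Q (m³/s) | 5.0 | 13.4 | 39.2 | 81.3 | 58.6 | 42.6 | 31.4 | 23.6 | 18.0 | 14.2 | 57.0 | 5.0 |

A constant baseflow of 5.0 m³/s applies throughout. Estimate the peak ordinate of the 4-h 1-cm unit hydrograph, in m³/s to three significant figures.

U_p ≈ 76.3 m³/s

Direct runoff: 0.0, 8.4, 34.2, 76.3, 53.6, 37.6, 26.4, 18.6, 13.0, 9.2, 52.0, 0.0 m³/s; ΣQ_DR = 329.3 m³/s, peak = 76.3 m³/s.
Runoff depth d = ΣQ_DR·Δt / A = 329.3 × 14400 / (474 km²) = 10.00 mm.
The 1-cm UH is the DRH scaled by (10 mm)/d, so U_p = 76.3 × 10/10.00 = 76.3 m³/s.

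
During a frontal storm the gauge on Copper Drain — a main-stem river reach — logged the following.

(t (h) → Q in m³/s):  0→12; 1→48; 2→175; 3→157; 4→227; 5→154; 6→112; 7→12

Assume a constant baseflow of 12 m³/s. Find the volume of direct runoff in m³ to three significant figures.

V ≈ 2.88 × 10^6 m³

Direct-runoff ordinates (Q − Q_b): 0.0, 36.0, 163.0, 145.0, 215.0, 142.0, 100.0, 0.0 m³/s.
ΣQ_DR = 801.0 m³/s.
With Δt = 1 h = 3600 s, V = ΣQ_DR · Δt = 801.0 × 3600 = 2.88 × 10^6 m³.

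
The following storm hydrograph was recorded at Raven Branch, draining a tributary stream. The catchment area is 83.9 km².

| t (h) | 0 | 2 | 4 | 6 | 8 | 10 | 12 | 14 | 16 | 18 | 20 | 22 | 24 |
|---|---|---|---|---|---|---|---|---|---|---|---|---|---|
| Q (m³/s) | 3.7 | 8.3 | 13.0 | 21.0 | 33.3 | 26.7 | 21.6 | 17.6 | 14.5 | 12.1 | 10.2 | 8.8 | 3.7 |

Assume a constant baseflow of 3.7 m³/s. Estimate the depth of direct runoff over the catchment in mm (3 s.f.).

d ≈ 12.6 mm

Direct runoff: 0.0, 4.6, 9.3, 17.3, 29.6, 23.0, 17.9, 13.9, 10.8, 8.4, 6.5, 5.1, 0.0 m³/s; ΣQ_DR = 146.4 m³/s.
V = ΣQ_DR · Δt = 146.4 × 7200 s = 1.054 × 10^6 m³.
Over A = 83.9 km², depth = V / A = 12.6 mm.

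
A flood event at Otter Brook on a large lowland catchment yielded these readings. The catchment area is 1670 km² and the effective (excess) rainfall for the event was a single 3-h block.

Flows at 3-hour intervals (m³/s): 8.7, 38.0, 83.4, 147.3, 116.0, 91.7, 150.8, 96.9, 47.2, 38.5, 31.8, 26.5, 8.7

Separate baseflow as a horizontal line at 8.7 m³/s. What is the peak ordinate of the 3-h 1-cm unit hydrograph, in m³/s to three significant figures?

U_p ≈ 284 m³/s

Direct runoff: 0.0, 29.3, 74.7, 138.6, 107.3, 83.0, 142.1, 88.2, 38.5, 29.8, 23.1, 17.8, 0.0 m³/s; ΣQ_DR = 772.4 m³/s, peak = 142.1 m³/s.
Runoff depth d = ΣQ_DR·Δt / A = 772.4 × 10800 / (1670 km²) = 4.995 mm.
The 1-cm UH is the DRH scaled by (10 mm)/d, so U_p = 142.1 × 10/4.995 = 284 m³/s.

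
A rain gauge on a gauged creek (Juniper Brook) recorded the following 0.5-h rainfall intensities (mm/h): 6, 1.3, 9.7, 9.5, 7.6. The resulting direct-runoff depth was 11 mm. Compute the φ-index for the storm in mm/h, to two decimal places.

Only the 4 blocks with intensity above φ contribute runoff: 6, 9.7, 9.5, 7.6 mm/h.
Σ(I−φ)·Δt = d  ⇒  (6+9.7+9.5+7.6 − 4φ)·0.5 = 11
φ = (32.80 − 11/0.5) / 4 = 2.70 mm/h.

φ ≈ 2.70 mm/h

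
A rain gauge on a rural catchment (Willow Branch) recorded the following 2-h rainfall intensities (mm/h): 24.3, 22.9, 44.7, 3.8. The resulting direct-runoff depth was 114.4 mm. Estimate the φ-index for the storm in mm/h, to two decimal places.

Only the 3 blocks with intensity above φ contribute runoff: 24.3, 22.9, 44.7 mm/h.
Σ(I−φ)·Δt = d  ⇒  (24.3+22.9+44.7 − 3φ)·2 = 114.4
φ = (91.90 − 114.4/2) / 3 = 11.57 mm/h.

φ ≈ 11.57 mm/h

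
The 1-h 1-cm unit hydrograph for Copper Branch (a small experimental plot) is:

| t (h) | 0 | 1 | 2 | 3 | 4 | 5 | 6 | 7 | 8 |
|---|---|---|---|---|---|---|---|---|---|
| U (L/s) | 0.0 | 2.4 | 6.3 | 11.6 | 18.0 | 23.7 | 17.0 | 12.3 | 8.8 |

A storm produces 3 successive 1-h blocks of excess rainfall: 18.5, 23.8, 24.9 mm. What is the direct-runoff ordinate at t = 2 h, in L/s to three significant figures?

By discrete convolution, Q_j = Σ (P_i / 10 mm) · U_{j−i}.
At t = 2 h (j=2): Q = (18.5/10)·6.3 + (23.8/10)·2.4 + (24.9/10)·0.0 = 17.4 L/s.

Q ≈ 17.4 L/s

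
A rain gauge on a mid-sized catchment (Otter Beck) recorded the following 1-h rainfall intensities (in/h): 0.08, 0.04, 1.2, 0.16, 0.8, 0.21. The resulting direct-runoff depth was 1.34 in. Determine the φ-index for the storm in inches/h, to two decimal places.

φ ≈ 0.33 in/h

Only the 2 blocks with intensity above φ contribute runoff: 1.2, 0.8 in/h.
Σ(I−φ)·Δt = d  ⇒  (1.2+0.8 − 2φ)·1 = 1.34
φ = (2.000 − 1.34/1) / 2 = 0.33 in/h.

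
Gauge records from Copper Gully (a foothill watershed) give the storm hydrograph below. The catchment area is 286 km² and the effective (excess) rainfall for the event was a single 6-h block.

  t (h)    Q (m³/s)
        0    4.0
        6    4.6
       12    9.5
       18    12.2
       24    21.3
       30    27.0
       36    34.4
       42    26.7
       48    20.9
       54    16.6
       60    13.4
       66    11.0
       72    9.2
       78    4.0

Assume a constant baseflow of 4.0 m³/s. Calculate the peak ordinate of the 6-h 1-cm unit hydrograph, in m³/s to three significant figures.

Direct runoff: 0.0, 0.6, 5.5, 8.2, 17.3, 23.0, 30.4, 22.7, 16.9, 12.6, 9.4, 7.0, 5.2, 0.0 m³/s; ΣQ_DR = 158.8 m³/s, peak = 30.4 m³/s.
Runoff depth d = ΣQ_DR·Δt / A = 158.8 × 21600 / (286 km²) = 11.99 mm.
The 1-cm UH is the DRH scaled by (10 mm)/d, so U_p = 30.4 × 10/11.99 = 25.3 m³/s.

U_p ≈ 25.3 m³/s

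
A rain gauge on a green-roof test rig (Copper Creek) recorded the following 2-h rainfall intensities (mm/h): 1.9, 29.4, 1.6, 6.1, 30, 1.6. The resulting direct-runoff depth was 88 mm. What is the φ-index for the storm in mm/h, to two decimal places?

φ ≈ 7.70 mm/h

Only the 2 blocks with intensity above φ contribute runoff: 29.4, 30 mm/h.
Σ(I−φ)·Δt = d  ⇒  (29.4+30 − 2φ)·2 = 88
φ = (59.40 − 88/2) / 2 = 7.70 mm/h.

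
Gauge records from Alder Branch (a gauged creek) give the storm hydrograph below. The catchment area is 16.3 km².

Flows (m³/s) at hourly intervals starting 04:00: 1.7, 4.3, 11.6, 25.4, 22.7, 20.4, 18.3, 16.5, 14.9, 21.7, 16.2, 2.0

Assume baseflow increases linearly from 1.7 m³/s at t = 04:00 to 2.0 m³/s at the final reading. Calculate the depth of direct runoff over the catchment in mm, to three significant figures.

d ≈ 33.9 mm

Direct runoff: 0.00, 2.57, 9.85, 23.62, 20.89, 18.56, 16.44, 14.61, 12.98, 19.75, 14.23, 0.00 m³/s; ΣQ_DR = 153.5 m³/s.
V = ΣQ_DR · Δt = 153.5 × 3600 s = 5.526 × 10^5 m³.
Over A = 16.3 km², depth = V / A = 33.9 mm.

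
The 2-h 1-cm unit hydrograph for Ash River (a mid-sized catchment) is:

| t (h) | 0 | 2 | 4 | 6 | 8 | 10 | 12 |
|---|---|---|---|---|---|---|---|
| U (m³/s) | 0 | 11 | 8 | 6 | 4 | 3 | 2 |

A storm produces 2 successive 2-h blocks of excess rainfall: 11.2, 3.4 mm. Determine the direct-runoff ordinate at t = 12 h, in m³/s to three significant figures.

By discrete convolution, Q_j = Σ (P_i / 10 mm) · U_{j−i}.
At t = 12 h (j=6): Q = (11.2/10)·2 + (3.4/10)·3 = 3.26 m³/s.

Q ≈ 3.26 m³/s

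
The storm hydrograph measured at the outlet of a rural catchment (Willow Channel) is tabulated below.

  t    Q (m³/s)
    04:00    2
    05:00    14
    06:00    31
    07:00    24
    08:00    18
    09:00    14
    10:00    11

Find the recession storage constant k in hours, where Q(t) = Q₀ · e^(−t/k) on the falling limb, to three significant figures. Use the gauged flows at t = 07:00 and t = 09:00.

On the falling limb, Q drops from 24 to 14 m³/s between t = 07:00 and t = 09:00 (Δt = 2 h).
k = −Δt / ln(Q₂/Q₁) = −2 / ln(14/24) = 3.71 h.

k ≈ 3.71 h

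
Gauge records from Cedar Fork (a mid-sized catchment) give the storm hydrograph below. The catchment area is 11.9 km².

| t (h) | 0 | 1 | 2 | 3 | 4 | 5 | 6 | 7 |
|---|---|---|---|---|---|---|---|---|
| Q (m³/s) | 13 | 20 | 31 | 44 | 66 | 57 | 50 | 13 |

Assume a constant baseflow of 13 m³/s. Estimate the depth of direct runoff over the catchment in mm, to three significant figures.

Direct runoff: 0.0, 7.0, 18.0, 31.0, 53.0, 44.0, 37.0, 0.0 m³/s; ΣQ_DR = 190.0 m³/s.
V = ΣQ_DR · Δt = 190.0 × 3600 s = 6.840 × 10^5 m³.
Over A = 11.9 km², depth = V / A = 57.5 mm.

d ≈ 57.5 mm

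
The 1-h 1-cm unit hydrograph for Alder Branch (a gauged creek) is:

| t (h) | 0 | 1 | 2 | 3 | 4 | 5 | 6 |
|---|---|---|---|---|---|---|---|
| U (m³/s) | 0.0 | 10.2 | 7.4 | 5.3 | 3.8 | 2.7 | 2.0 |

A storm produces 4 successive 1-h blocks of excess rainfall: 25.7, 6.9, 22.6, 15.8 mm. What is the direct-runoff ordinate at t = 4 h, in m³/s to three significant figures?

Q ≈ 46.3 m³/s

By discrete convolution, Q_j = Σ (P_i / 10 mm) · U_{j−i}.
At t = 4 h (j=4): Q = (25.7/10)·3.8 + (6.9/10)·5.3 + (22.6/10)·7.4 + (15.8/10)·10.2 = 46.3 m³/s.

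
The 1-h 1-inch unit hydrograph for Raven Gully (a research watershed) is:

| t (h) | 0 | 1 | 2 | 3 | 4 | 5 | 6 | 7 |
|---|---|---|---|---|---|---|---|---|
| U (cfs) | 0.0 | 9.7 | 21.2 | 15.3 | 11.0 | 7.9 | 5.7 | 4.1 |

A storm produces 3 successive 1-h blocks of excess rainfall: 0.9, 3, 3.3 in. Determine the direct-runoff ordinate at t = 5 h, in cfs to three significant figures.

Q ≈ 90.6 cfs

By discrete convolution, Q_j = Σ (P_i / 1 in) · U_{j−i}.
At t = 5 h (j=5): Q = (0.9/1)·7.9 + (3/1)·11.0 + (3.3/1)·15.3 = 90.6 cfs.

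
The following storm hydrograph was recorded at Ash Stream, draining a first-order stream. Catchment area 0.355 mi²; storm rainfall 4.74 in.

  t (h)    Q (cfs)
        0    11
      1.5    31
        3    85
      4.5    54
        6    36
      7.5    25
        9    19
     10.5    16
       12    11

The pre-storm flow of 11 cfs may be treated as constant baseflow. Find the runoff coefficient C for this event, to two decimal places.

C ≈ 0.26

ΣQ_DR = 189.0 cfs; V = ΣQ_DR·Δt = 1.021 × 10^6 ft³.
Runoff depth d = V / A = 1.237 in.
C = d / P = 1.237 / 4.74 = 0.26.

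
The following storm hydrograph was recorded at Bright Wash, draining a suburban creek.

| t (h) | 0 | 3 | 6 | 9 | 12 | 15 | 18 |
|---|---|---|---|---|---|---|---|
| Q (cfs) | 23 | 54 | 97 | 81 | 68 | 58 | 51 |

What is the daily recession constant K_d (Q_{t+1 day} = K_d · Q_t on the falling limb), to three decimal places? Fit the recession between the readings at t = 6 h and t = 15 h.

Between t = 6 h and t = 15 h the flow falls from 97 to 58 cfs over 3×3 h = 9 h.
Per-interval ratio K = (58/97)^(1/3) = 0.8425; K_d = K^(24/3) = 0.254.

K_d ≈ 0.254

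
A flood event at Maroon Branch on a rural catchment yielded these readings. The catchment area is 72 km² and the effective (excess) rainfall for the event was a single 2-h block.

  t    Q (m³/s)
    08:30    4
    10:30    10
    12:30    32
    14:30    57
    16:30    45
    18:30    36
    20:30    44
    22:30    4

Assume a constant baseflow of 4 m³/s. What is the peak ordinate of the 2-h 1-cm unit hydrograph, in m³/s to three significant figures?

Direct runoff: 0.0, 6.0, 28.0, 53.0, 41.0, 32.0, 40.0, 0.0 m³/s; ΣQ_DR = 200.0 m³/s, peak = 53.0 m³/s.
Runoff depth d = ΣQ_DR·Δt / A = 200.0 × 7200 / (72 km²) = 20.00 mm.
The 1-cm UH is the DRH scaled by (10 mm)/d, so U_p = 53.0 × 10/20.00 = 26.5 m³/s.

U_p ≈ 26.5 m³/s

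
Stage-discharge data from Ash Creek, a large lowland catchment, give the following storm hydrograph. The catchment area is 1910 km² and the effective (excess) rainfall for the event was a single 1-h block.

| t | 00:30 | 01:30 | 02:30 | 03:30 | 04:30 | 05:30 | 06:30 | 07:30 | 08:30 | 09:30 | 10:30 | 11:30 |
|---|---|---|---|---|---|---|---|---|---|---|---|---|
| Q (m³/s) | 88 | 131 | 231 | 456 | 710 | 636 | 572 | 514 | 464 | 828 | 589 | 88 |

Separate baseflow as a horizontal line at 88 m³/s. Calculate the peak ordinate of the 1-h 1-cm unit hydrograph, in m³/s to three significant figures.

U_p ≈ 924 m³/s

Direct runoff: 0.0, 43.0, 143.0, 368.0, 622.0, 548.0, 484.0, 426.0, 376.0, 740.0, 501.0, 0.0 m³/s; ΣQ_DR = 4251 m³/s, peak = 740.0 m³/s.
Runoff depth d = ΣQ_DR·Δt / A = 4251 × 3600 / (1910 km²) = 8.012 mm.
The 1-cm UH is the DRH scaled by (10 mm)/d, so U_p = 740.0 × 10/8.012 = 924 m³/s.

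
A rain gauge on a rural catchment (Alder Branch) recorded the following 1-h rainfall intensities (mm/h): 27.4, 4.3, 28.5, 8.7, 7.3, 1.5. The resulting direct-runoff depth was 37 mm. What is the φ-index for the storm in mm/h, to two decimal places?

φ ≈ 9.45 mm/h

Only the 2 blocks with intensity above φ contribute runoff: 27.4, 28.5 mm/h.
Σ(I−φ)·Δt = d  ⇒  (27.4+28.5 − 2φ)·1 = 37
φ = (55.90 − 37/1) / 2 = 9.45 mm/h.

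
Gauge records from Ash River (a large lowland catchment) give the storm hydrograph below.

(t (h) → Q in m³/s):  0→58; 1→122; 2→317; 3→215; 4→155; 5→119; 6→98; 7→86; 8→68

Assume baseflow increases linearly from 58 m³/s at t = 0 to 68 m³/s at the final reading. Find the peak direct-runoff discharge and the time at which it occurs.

Q_p = 256.50 m³/s at t = 2 h

Subtracting baseflow gives direct-runoff ordinates: 0.00, 62.75, 256.50, 153.25, 92.00, 54.75, 32.50, 19.25, 0.00 m³/s.
The maximum is 256.50 m³/s, occurring at the reading for t = 2 h.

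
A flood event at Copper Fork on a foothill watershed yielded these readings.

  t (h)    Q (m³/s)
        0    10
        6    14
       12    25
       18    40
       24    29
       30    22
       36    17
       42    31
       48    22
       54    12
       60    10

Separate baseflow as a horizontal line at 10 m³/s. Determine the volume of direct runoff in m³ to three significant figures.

Direct-runoff ordinates (Q − Q_b): 0.0, 4.0, 15.0, 30.0, 19.0, 12.0, 7.0, 21.0, 12.0, 2.0, 0.0 m³/s.
ΣQ_DR = 122.0 m³/s.
With Δt = 6 h = 21600 s, V = ΣQ_DR · Δt = 122.0 × 21600 = 2.64 × 10^6 m³.

V ≈ 2.64 × 10^6 m³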